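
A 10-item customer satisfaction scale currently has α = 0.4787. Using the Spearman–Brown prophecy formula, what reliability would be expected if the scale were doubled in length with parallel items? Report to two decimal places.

predicted reliability = 0.65

Length factor m = 2
α' = m·α / (1 + (m−1)·α)
   = 2 × 0.4787 / (1 + (2 − 1) × 0.4787)
   = 0.9574 / 1.4787 = 0.65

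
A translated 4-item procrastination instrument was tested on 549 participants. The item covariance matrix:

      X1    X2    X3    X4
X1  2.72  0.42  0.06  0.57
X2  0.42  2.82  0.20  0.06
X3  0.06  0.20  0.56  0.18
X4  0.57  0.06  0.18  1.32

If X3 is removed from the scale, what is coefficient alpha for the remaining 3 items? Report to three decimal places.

coefficient alpha = 0.352

Remaining items: X1, X2, X4 (k = 3).
Σσᵢ² = 2.72 + 2.82 + 1.32 = 6.86
Var(T) = 6.86 + 2 × 1.05 = 8.96
α (item deleted) = (3/2)·(1 − 6.86/8.96) = 0.352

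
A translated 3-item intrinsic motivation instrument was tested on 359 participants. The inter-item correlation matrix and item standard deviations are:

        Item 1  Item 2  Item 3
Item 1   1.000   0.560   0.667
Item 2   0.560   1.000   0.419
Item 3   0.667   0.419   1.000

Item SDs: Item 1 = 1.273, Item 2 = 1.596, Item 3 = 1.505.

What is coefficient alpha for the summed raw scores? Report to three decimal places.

Σσ²ᵢ = 1.273² + 1.596² + 1.505² = 6.4328
Covariances σ_ij = r_ij · s_i · s_j:
  σ(Item 1,Item 2) = 0.560 × 1.273 × 1.596 = 1.1378
  σ(Item 1,Item 3) = 0.667 × 1.273 × 1.505 = 1.2779
  σ(Item 2,Item 3) = 0.419 × 1.596 × 1.505 = 1.0064
σ²_T = Σσ²ᵢ + 2·Σσ_ij = 6.4328 + 2 × 3.4221 = 13.2770
α = (3/2)·(1 − 6.4328/13.2770) = 0.773

α = 0.773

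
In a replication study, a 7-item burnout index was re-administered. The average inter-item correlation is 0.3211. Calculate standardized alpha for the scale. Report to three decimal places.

standardized alpha = 0.768

Standardized α = k·r̄ / (1 + (k−1)·r̄) = 7 × 0.3211 / (1 + 6 × 0.3211)
  = 2.2477 / 2.9266 = 0.768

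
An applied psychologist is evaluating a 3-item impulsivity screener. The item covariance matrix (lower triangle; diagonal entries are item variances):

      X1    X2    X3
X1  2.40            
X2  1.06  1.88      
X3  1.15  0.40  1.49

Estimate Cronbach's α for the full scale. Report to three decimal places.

ΣVar(i) = 2.40 + 1.88 + 1.49 = 5.77
Sum of off-diagonal covariances = 2.61
total variance = 5.77 + 2 × 2.61 = 10.99
α = (k/(k−1))·(1 − ΣVar(i)/total variance) = (3/2)·(1 − 5.77/10.99) = 0.712

α = 0.712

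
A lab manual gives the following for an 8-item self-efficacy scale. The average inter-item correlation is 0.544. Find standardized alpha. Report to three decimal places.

Standardized α = k·r̄ / (1 + (k−1)·r̄) = 8 × 0.544 / (1 + 7 × 0.544)
  = 4.3520 / 4.8080 = 0.905

α = 0.905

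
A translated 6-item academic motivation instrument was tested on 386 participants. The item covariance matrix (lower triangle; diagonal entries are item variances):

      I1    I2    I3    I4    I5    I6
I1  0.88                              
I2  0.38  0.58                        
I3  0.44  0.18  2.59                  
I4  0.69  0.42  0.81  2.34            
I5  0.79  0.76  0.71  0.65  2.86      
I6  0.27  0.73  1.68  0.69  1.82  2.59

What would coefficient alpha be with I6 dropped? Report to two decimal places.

coefficient alpha = 0.70

Remaining items: I1, I2, I3, I4, I5 (k = 5).
sum of item variances = 0.88 + 0.58 + 2.59 + 2.34 + 2.86 = 9.25
σ²_total = 9.25 + 2 × 5.83 = 20.91
α (item deleted) = (5/4)·(1 − 9.25/20.91) = 0.70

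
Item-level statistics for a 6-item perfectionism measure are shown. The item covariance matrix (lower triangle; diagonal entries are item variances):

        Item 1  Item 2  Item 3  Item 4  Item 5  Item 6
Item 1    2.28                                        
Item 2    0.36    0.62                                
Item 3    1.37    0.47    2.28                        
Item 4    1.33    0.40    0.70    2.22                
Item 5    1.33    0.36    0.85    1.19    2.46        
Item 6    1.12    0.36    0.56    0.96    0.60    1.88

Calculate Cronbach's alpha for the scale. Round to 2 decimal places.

Σσᵢ² = 2.28 + 0.62 + 2.28 + 2.22 + 2.46 + 1.88 = 11.74
Sum of off-diagonal covariances = 11.96
σ²_total = 11.74 + 2 × 11.96 = 35.66
α = (k/(k−1))·(1 − Σσᵢ²/σ²_total) = (6/5)·(1 − 11.74/35.66) = 0.80

α = 0.80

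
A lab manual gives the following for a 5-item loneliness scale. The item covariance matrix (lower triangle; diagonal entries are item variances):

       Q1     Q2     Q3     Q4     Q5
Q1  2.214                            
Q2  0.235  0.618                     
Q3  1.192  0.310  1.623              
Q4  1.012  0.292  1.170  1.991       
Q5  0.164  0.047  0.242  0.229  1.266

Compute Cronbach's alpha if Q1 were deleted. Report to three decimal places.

Cronbach's alpha = 0.606

Remaining items: Q2, Q3, Q4, Q5 (k = 4).
Σσ²ᵢ = 0.618 + 1.623 + 1.991 + 1.266 = 5.498
σ²_T = 5.498 + 2 × 2.290 = 10.078
α (item deleted) = (4/3)·(1 − 5.498/10.078) = 0.606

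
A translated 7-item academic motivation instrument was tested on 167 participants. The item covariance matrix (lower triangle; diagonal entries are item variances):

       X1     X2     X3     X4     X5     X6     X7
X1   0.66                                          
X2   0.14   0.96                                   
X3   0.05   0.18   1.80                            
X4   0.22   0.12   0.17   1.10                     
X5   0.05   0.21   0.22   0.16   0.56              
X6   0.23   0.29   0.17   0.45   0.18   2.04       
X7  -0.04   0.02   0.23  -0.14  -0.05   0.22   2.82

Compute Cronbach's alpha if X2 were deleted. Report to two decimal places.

Remaining items: X1, X3, X4, X5, X6, X7 (k = 6).
sum of item variances = 0.66 + 1.80 + 1.10 + 0.56 + 2.04 + 2.82 = 8.98
Var(T) = 8.98 + 2 × 2.12 = 13.22
α (item deleted) = (6/5)·(1 − 8.98/13.22) = 0.38

α = 0.38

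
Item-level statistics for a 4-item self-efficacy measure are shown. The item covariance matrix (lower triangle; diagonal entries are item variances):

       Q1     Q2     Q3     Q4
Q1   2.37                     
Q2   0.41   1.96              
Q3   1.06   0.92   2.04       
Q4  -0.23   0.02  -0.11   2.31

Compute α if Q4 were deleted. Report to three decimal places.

α = 0.643

Remaining items: Q1, Q2, Q3 (k = 3).
sum of item variances = 2.37 + 1.96 + 2.04 = 6.37
σ²_T = 6.37 + 2 × 2.39 = 11.15
α (item deleted) = (3/2)·(1 − 6.37/11.15) = 0.643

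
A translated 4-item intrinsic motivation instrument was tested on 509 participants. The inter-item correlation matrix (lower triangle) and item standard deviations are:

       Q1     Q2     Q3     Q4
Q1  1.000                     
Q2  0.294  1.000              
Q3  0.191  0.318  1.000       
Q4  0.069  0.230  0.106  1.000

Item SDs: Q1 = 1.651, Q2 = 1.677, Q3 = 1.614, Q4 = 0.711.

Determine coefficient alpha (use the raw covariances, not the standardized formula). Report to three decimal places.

coefficient alpha = 0.508

Σσ²ᵢ = 1.651² + 1.677² + 1.614² + 0.711² = 8.6486
Covariances σ_ij = r_ij · s_i · s_j:
  σ(Q1,Q2) = 0.294 × 1.651 × 1.677 = 0.8140
  σ(Q1,Q3) = 0.191 × 1.651 × 1.614 = 0.5090
  σ(Q1,Q4) = 0.069 × 1.651 × 0.711 = 0.0810
  σ(Q2,Q3) = 0.318 × 1.677 × 1.614 = 0.8607
  σ(Q2,Q4) = 0.230 × 1.677 × 0.711 = 0.2742
  σ(Q3,Q4) = 0.106 × 1.614 × 0.711 = 0.1216
σ²_T = Σσ²ᵢ + 2·Σσ_ij = 8.6486 + 2 × 2.6605 = 13.9696
α = (4/3)·(1 − 8.6486/13.9696) = 0.508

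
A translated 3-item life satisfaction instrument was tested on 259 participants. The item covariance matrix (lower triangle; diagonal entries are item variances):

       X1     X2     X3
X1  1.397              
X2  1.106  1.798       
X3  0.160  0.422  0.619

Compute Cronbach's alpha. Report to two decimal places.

α = 0.70

sum of item variances = 1.397 + 1.798 + 0.619 = 3.814
Sum of off-diagonal covariances = 1.688
σ²_T = 3.814 + 2 × 1.688 = 7.190
α = (k/(k−1))·(1 − sum of item variances/σ²_T) = (3/2)·(1 − 3.814/7.190) = 0.70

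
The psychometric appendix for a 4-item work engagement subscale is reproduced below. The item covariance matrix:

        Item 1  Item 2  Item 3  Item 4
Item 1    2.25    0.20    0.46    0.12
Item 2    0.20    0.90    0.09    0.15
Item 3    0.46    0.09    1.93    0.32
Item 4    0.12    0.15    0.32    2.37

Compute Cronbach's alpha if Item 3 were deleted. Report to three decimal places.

Remaining items: Item 1, Item 2, Item 4 (k = 3).
sum of item variances = 2.25 + 0.90 + 2.37 = 5.52
σ²_total = 5.52 + 2 × 0.47 = 6.46
α (item deleted) = (3/2)·(1 − 5.52/6.46) = 0.218

α = 0.218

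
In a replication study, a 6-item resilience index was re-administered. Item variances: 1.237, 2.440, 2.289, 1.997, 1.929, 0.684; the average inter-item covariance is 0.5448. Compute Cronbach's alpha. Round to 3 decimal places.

Cronbach's alpha = 0.729

ΣVar(i) = 1.237 + 2.440 + 2.289 + 1.997 + 1.929 + 0.684 = 10.576
Sum of the 15 distinct covariances = 15 × 0.5448 = 8.1720
σ²_T = ΣVar(i) + 2·Σcov = 10.576 + 2 × 8.1720 = 26.9200
α = (6/5)·(1 − 10.576/26.9200) = 0.729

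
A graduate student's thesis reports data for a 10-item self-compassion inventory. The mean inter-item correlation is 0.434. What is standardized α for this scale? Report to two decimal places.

α = 0.88

Standardized α = k·r̄ / (1 + (k−1)·r̄) = 10 × 0.434 / (1 + 9 × 0.434)
  = 4.3400 / 4.9060 = 0.88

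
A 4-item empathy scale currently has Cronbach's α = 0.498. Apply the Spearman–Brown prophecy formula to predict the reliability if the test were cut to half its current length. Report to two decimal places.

Length factor m = 1/2
α' = m·α / (1 − (1−m)·α)
   = 1/2 × 0.498 / (1 − (1 − 1/2) × 0.498)
   = 0.2490 / 0.7510 = 0.33

predicted reliability = 0.33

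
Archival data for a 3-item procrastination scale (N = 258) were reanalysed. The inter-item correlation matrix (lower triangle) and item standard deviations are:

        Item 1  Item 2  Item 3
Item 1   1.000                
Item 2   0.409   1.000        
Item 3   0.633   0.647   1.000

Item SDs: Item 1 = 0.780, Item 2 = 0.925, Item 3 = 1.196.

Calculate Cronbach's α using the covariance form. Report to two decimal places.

α = 0.79

Σσ²ᵢ = 0.780² + 0.925² + 1.196² = 2.8944
Covariances σ_ij = r_ij · s_i · s_j:
  σ(Item 1,Item 2) = 0.409 × 0.780 × 0.925 = 0.2951
  σ(Item 1,Item 3) = 0.633 × 0.780 × 1.196 = 0.5905
  σ(Item 2,Item 3) = 0.647 × 0.925 × 1.196 = 0.7158
σ²_T = Σσ²ᵢ + 2·Σσ_ij = 2.8944 + 2 × 1.6014 = 6.0972
α = (3/2)·(1 − 2.8944/6.0972) = 0.79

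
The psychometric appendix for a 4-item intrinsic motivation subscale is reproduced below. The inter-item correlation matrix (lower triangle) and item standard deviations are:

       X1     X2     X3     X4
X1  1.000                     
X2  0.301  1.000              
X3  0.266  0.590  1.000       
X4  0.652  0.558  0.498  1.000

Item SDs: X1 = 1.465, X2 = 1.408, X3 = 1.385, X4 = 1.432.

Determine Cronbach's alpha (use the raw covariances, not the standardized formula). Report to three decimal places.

α = 0.785

Σσ²ᵢ = 1.465² + 1.408² + 1.385² + 1.432² = 8.0975
Covariances σ_ij = r_ij · s_i · s_j:
  σ(X1,X2) = 0.301 × 1.465 × 1.408 = 0.6209
  σ(X1,X3) = 0.266 × 1.465 × 1.385 = 0.5397
  σ(X1,X4) = 0.652 × 1.465 × 1.432 = 1.3678
  σ(X2,X3) = 0.590 × 1.408 × 1.385 = 1.1505
  σ(X2,X4) = 0.558 × 1.408 × 1.432 = 1.1251
  σ(X3,X4) = 0.498 × 1.385 × 1.432 = 0.9877
σ²_T = Σσ²ᵢ + 2·Σσ_ij = 8.0975 + 2 × 5.7917 = 19.6809
α = (4/3)·(1 − 8.0975/19.6809) = 0.785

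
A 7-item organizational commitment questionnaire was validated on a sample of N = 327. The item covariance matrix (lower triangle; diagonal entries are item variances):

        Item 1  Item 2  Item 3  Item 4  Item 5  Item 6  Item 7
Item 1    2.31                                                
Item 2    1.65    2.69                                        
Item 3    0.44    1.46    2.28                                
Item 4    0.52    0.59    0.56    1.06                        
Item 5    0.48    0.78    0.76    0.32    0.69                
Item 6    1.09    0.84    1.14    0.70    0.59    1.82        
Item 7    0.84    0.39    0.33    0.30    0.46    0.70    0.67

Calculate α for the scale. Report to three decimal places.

α = 0.842

sum of item variances = 2.31 + 2.69 + 2.28 + 1.06 + 0.69 + 1.82 + 0.67 = 11.52
Sum of off-diagonal covariances = 14.94
Var(T) = 11.52 + 2 × 14.94 = 41.40
α = (k/(k−1))·(1 − sum of item variances/Var(T)) = (7/6)·(1 − 11.52/41.40) = 0.842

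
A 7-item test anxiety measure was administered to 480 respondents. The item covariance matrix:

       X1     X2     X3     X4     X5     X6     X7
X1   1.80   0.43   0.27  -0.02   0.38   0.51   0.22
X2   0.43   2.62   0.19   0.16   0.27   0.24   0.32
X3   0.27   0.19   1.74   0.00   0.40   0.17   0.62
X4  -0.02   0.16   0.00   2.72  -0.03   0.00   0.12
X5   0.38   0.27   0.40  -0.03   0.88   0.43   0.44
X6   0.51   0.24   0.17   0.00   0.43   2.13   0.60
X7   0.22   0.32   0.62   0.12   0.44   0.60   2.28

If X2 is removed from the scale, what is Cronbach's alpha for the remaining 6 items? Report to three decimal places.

Remaining items: X1, X3, X4, X5, X6, X7 (k = 6).
Σσ²ᵢ = 1.80 + 1.74 + 2.72 + 0.88 + 2.13 + 2.28 = 11.55
σ²_total = 11.55 + 2 × 4.11 = 19.77
α (item deleted) = (6/5)·(1 − 11.55/19.77) = 0.499

Cronbach's alpha = 0.499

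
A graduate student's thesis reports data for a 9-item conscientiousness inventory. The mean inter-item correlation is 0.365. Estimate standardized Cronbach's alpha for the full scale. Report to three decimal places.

Standardized α = k·r̄ / (1 + (k−1)·r̄) = 9 × 0.365 / (1 + 8 × 0.365)
  = 3.2850 / 3.9200 = 0.838

α = 0.838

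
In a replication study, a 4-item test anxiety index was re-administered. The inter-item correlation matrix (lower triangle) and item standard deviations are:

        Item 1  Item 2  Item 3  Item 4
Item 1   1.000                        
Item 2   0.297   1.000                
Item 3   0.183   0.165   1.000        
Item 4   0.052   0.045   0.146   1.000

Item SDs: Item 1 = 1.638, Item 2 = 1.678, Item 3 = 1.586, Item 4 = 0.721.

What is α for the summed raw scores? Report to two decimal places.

α = 0.43

Σσ²ᵢ = 1.638² + 1.678² + 1.586² + 0.721² = 8.5340
Covariances σ_ij = r_ij · s_i · s_j:
  σ(Item 1,Item 2) = 0.297 × 1.638 × 1.678 = 0.8163
  σ(Item 1,Item 3) = 0.183 × 1.638 × 1.586 = 0.4754
  σ(Item 1,Item 4) = 0.052 × 1.638 × 0.721 = 0.0614
  σ(Item 2,Item 3) = 0.165 × 1.678 × 1.586 = 0.4391
  σ(Item 2,Item 4) = 0.045 × 1.678 × 0.721 = 0.0544
  σ(Item 3,Item 4) = 0.146 × 1.586 × 0.721 = 0.1670
σ²_T = Σσ²ᵢ + 2·Σσ_ij = 8.5340 + 2 × 2.0136 = 12.5612
α = (4/3)·(1 − 8.5340/12.5612) = 0.43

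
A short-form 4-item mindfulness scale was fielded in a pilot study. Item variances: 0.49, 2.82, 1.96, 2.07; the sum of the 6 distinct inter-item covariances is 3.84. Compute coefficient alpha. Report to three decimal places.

coefficient alpha = 0.682

ΣVar(i) = 0.49 + 2.82 + 1.96 + 2.07 = 7.34
Sum of distinct covariances = 3.84
σ²_total = ΣVar(i) + 2·Σcov = 7.34 + 2 × 3.84 = 15.02
α = (4/3)·(1 − 7.34/15.02) = 0.682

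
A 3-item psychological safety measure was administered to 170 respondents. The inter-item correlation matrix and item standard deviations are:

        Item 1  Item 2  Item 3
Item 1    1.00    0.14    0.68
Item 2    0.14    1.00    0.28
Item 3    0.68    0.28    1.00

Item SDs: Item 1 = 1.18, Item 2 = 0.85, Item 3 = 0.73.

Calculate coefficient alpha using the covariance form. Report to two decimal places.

coefficient alpha = 0.61

Σσ²ᵢ = 1.18² + 0.85² + 0.73² = 2.6478
Covariances σ_ij = r_ij · s_i · s_j:
  σ(Item 1,Item 2) = 0.14 × 1.18 × 0.85 = 0.1404
  σ(Item 1,Item 3) = 0.68 × 1.18 × 0.73 = 0.5858
  σ(Item 2,Item 3) = 0.28 × 0.85 × 0.73 = 0.1737
σ²_T = Σσ²ᵢ + 2·Σσ_ij = 2.6478 + 2 × 0.8999 = 4.4476
α = (3/2)·(1 − 2.6478/4.4476) = 0.61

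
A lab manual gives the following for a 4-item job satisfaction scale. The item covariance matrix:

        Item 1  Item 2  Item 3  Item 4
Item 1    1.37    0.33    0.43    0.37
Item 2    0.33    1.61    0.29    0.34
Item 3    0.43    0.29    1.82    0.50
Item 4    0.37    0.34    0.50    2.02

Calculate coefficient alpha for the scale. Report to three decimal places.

α = 0.531

Σσ²ᵢ = 1.37 + 1.61 + 1.82 + 2.02 = 6.82
Sum of off-diagonal covariances = 2.26
Var(T) = 6.82 + 2 × 2.26 = 11.34
α = (k/(k−1))·(1 − Σσ²ᵢ/Var(T)) = (4/3)·(1 − 6.82/11.34) = 0.531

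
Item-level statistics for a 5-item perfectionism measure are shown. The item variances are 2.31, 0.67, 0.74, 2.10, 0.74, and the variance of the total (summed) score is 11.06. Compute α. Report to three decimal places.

α = 0.509

Σσᵢ² = 2.31 + 0.67 + 0.74 + 2.10 + 0.74 = 6.56
α = (k/(k−1))·(1 − Σσᵢ²/σ²_T) = (5/4)·(1 − 6.56/11.06) = 0.509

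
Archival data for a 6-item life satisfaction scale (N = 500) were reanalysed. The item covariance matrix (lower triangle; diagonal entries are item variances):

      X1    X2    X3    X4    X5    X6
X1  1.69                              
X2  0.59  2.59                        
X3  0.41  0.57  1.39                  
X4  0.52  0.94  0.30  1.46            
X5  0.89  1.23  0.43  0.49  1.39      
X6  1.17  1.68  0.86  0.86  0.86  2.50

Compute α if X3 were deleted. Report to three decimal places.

Remaining items: X1, X2, X4, X5, X6 (k = 5).
Σσ²ᵢ = 1.69 + 2.59 + 1.46 + 1.39 + 2.50 = 9.63
σ²_total = 9.63 + 2 × 9.23 = 28.09
α (item deleted) = (5/4)·(1 − 9.63/28.09) = 0.821

α = 0.821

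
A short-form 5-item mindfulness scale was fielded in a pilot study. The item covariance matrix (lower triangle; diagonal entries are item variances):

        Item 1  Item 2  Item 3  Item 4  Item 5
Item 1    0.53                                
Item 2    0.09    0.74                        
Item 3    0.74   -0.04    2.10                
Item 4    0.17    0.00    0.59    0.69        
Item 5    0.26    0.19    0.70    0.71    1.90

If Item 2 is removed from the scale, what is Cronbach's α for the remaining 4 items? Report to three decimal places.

Cronbach's α = 0.731

Remaining items: Item 1, Item 3, Item 4, Item 5 (k = 4).
sum of item variances = 0.53 + 2.10 + 0.69 + 1.90 = 5.22
total variance = 5.22 + 2 × 3.17 = 11.56
α (item deleted) = (4/3)·(1 − 5.22/11.56) = 0.731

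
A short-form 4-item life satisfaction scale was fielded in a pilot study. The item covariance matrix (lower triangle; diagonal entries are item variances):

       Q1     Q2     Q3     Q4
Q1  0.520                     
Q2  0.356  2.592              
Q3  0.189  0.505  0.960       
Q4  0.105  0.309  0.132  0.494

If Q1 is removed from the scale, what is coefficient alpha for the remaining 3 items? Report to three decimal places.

α = 0.478

Remaining items: Q2, Q3, Q4 (k = 3).
sum of item variances = 2.592 + 0.960 + 0.494 = 4.046
σ²_total = 4.046 + 2 × 0.946 = 5.938
α (item deleted) = (3/2)·(1 − 4.046/5.938) = 0.478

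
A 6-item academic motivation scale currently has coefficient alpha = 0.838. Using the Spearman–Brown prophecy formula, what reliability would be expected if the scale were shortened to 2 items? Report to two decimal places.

Length factor m = 2/6 = 0.3333
α' = m·α / (1 − (1−m)·α)
   = 2/6 × 0.838 / (1 − (1 − 2/6) × 0.838)
   = 0.2793 / 0.4413 = 0.63

predicted reliability = 0.63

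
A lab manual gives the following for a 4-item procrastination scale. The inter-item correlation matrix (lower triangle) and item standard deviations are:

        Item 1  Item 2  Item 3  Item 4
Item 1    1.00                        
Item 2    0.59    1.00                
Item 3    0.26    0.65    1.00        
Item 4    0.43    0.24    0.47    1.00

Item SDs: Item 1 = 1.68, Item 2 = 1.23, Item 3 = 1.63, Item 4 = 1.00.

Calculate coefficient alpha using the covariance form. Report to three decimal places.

α = 0.742

Σσ²ᵢ = 1.68² + 1.23² + 1.63² + 1.00² = 7.9922
Covariances σ_ij = r_ij · s_i · s_j:
  σ(Item 1,Item 2) = 0.59 × 1.68 × 1.23 = 1.2192
  σ(Item 1,Item 3) = 0.26 × 1.68 × 1.63 = 0.7120
  σ(Item 1,Item 4) = 0.43 × 1.68 × 1.00 = 0.7224
  σ(Item 2,Item 3) = 0.65 × 1.23 × 1.63 = 1.3032
  σ(Item 2,Item 4) = 0.24 × 1.23 × 1.00 = 0.2952
  σ(Item 3,Item 4) = 0.47 × 1.63 × 1.00 = 0.7661
σ²_T = Σσ²ᵢ + 2·Σσ_ij = 7.9922 + 2 × 5.0181 = 18.0284
α = (4/3)·(1 − 7.9922/18.0284) = 0.742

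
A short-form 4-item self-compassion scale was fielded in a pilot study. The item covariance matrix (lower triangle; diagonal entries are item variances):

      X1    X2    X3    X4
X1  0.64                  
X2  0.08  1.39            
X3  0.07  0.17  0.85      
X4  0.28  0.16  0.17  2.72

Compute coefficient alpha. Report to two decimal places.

coefficient alpha = 0.33

sum of item variances = 0.64 + 1.39 + 0.85 + 2.72 = 5.60
Sum of the distinct covariances = 0.93
total variance = 5.60 + 2 × 0.93 = 7.46
α = (k/(k−1))·(1 − sum of item variances/total variance) = (4/3)·(1 − 5.60/7.46) = 0.33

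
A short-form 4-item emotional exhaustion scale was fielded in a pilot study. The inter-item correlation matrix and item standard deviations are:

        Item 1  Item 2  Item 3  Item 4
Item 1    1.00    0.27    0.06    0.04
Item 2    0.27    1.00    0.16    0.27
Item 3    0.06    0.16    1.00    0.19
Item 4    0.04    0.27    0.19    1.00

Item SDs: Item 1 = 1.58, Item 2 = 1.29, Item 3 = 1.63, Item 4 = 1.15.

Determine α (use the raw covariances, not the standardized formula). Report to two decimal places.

Σσ²ᵢ = 1.58² + 1.29² + 1.63² + 1.15² = 8.1399
Covariances σ_ij = r_ij · s_i · s_j:
  σ(Item 1,Item 2) = 0.27 × 1.58 × 1.29 = 0.5503
  σ(Item 1,Item 3) = 0.06 × 1.58 × 1.63 = 0.1545
  σ(Item 1,Item 4) = 0.04 × 1.58 × 1.15 = 0.0727
  σ(Item 2,Item 3) = 0.16 × 1.29 × 1.63 = 0.3364
  σ(Item 2,Item 4) = 0.27 × 1.29 × 1.15 = 0.4005
  σ(Item 3,Item 4) = 0.19 × 1.63 × 1.15 = 0.3562
σ²_T = Σσ²ᵢ + 2·Σσ_ij = 8.1399 + 2 × 1.8706 = 11.8811
α = (4/3)·(1 − 8.1399/11.8811) = 0.42

α = 0.42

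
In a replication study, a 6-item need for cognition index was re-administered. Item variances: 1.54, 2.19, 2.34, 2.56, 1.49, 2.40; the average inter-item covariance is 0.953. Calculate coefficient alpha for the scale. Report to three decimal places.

α = 0.835

sum of item variances = 1.54 + 2.19 + 2.34 + 2.56 + 1.49 + 2.40 = 12.52
Sum of the 15 distinct covariances = 15 × 0.953 = 14.295
σ²_total = sum of item variances + 2·Σcov = 12.52 + 2 × 14.295 = 41.110
α = (6/5)·(1 − 12.52/41.110) = 0.835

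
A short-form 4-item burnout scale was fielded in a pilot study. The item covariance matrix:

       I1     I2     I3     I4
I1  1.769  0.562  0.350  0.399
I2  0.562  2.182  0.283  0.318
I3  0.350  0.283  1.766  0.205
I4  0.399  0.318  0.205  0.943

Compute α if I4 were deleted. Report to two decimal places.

α = 0.44

Remaining items: I1, I2, I3 (k = 3).
ΣVar(i) = 1.769 + 2.182 + 1.766 = 5.717
σ²_T = 5.717 + 2 × 1.195 = 8.107
α (item deleted) = (3/2)·(1 − 5.717/8.107) = 0.44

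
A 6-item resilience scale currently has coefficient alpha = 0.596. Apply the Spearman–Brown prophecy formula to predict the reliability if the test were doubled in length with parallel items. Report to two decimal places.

predicted reliability = 0.75

Length factor m = 2
α' = m·α / (1 + (m−1)·α)
   = 2 × 0.596 / (1 + (2 − 1) × 0.596)
   = 1.1920 / 1.5960 = 0.75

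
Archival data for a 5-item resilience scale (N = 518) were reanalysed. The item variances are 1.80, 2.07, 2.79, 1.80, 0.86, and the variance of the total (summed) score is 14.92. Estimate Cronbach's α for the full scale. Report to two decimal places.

Cronbach's α = 0.47

ΣVar(i) = 1.80 + 2.07 + 2.79 + 1.80 + 0.86 = 9.32
α = (k/(k−1))·(1 − ΣVar(i)/total variance) = (5/4)·(1 − 9.32/14.92) = 0.47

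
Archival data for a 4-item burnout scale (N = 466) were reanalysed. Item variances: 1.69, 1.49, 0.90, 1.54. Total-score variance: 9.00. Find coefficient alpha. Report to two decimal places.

α = 0.50

ΣVar(i) = 1.69 + 1.49 + 0.90 + 1.54 = 5.62
α = (k/(k−1))·(1 − ΣVar(i)/Var(T)) = (4/3)·(1 − 5.62/9.00) = 0.50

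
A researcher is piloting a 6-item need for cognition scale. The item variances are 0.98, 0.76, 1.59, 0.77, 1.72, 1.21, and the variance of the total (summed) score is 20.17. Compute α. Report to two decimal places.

α = 0.78

Σσᵢ² = 0.98 + 0.76 + 1.59 + 0.77 + 1.72 + 1.21 = 7.03
α = (k/(k−1))·(1 − Σσᵢ²/σ²_T) = (6/5)·(1 − 7.03/20.17) = 0.78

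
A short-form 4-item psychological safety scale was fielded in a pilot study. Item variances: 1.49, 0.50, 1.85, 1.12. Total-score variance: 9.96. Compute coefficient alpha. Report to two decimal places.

α = 0.67

ΣVar(i) = 1.49 + 0.50 + 1.85 + 1.12 = 4.96
α = (k/(k−1))·(1 − ΣVar(i)/σ²_total) = (4/3)·(1 − 4.96/9.96) = 0.67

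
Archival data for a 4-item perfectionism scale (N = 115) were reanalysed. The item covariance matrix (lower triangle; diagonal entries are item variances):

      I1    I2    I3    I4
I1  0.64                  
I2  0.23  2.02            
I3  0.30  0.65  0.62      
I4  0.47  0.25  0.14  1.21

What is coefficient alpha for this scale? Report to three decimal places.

Σσ²ᵢ = 0.64 + 2.02 + 0.62 + 1.21 = 4.49
Σ_{i<j} σ_ij = 2.04
σ²_total = 4.49 + 2 × 2.04 = 8.57
α = (k/(k−1))·(1 − Σσ²ᵢ/σ²_total) = (4/3)·(1 − 4.49/8.57) = 0.635

coefficient alpha = 0.635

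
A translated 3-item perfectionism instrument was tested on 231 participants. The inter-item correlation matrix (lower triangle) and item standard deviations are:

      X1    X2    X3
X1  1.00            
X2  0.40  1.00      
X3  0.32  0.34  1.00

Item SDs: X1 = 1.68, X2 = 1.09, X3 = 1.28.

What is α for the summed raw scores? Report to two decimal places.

Σσ²ᵢ = 1.68² + 1.09² + 1.28² = 5.6489
Covariances σ_ij = r_ij · s_i · s_j:
  σ(X1,X2) = 0.40 × 1.68 × 1.09 = 0.7325
  σ(X1,X3) = 0.32 × 1.68 × 1.28 = 0.6881
  σ(X2,X3) = 0.34 × 1.09 × 1.28 = 0.4744
σ²_T = Σσ²ᵢ + 2·Σσ_ij = 5.6489 + 2 × 1.8950 = 9.4389
α = (3/2)·(1 − 5.6489/9.4389) = 0.60

α = 0.60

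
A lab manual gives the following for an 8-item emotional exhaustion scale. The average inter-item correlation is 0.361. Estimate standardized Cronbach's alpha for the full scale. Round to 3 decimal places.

Standardized α = k·r̄ / (1 + (k−1)·r̄) = 8 × 0.361 / (1 + 7 × 0.361)
  = 2.8880 / 3.5270 = 0.819

standardized Cronbach's alpha = 0.819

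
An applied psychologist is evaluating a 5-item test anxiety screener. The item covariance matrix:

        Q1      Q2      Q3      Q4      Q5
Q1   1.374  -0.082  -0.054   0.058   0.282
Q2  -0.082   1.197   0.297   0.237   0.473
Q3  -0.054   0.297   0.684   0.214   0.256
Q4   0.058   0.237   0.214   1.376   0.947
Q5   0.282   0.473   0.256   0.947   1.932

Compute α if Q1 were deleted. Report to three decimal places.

α = 0.644

Remaining items: Q2, Q3, Q4, Q5 (k = 4).
sum of item variances = 1.197 + 0.684 + 1.376 + 1.932 = 5.189
Var(T) = 5.189 + 2 × 2.424 = 10.037
α (item deleted) = (4/3)·(1 − 5.189/10.037) = 0.644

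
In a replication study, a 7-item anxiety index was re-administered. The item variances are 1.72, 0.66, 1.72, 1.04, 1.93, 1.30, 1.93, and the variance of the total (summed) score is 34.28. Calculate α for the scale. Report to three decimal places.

ΣVar(i) = 1.72 + 0.66 + 1.72 + 1.04 + 1.93 + 1.30 + 1.93 = 10.30
α = (k/(k−1))·(1 − ΣVar(i)/total variance) = (7/6)·(1 − 10.30/34.28) = 0.816

α = 0.816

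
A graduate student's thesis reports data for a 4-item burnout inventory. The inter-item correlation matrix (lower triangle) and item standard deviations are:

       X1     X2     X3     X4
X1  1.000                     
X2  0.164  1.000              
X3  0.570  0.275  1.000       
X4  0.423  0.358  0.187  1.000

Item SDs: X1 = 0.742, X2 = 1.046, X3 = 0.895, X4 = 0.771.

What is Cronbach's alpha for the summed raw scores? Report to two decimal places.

Σσ²ᵢ = 0.742² + 1.046² + 0.895² + 0.771² = 3.0401
Covariances σ_ij = r_ij · s_i · s_j:
  σ(X1,X2) = 0.164 × 0.742 × 1.046 = 0.1273
  σ(X1,X3) = 0.570 × 0.742 × 0.895 = 0.3785
  σ(X1,X4) = 0.423 × 0.742 × 0.771 = 0.2420
  σ(X2,X3) = 0.275 × 1.046 × 0.895 = 0.2574
  σ(X2,X4) = 0.358 × 1.046 × 0.771 = 0.2887
  σ(X3,X4) = 0.187 × 0.895 × 0.771 = 0.1290
σ²_T = Σσ²ᵢ + 2·Σσ_ij = 3.0401 + 2 × 1.4229 = 5.8859
α = (4/3)·(1 − 3.0401/5.8859) = 0.64

α = 0.64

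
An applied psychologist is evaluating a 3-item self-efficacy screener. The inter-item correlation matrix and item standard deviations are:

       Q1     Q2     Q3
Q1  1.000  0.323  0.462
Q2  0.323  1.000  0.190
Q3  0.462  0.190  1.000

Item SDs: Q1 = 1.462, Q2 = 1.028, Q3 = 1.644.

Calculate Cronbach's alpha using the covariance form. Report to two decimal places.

Σσ²ᵢ = 1.462² + 1.028² + 1.644² = 5.8970
Covariances σ_ij = r_ij · s_i · s_j:
  σ(Q1,Q2) = 0.323 × 1.462 × 1.028 = 0.4854
  σ(Q1,Q3) = 0.462 × 1.462 × 1.644 = 1.1104
  σ(Q2,Q3) = 0.190 × 1.028 × 1.644 = 0.3211
σ²_T = Σσ²ᵢ + 2·Σσ_ij = 5.8970 + 2 × 1.9169 = 9.7308
α = (3/2)·(1 − 5.8970/9.7308) = 0.59

Cronbach's alpha = 0.59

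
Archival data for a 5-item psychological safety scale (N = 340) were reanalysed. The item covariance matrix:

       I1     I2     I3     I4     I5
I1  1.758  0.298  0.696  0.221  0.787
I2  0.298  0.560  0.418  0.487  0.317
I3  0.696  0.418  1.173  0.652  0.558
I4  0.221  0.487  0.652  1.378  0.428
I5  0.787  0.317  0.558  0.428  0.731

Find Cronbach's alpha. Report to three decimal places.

Σσᵢ² = 1.758 + 0.560 + 1.173 + 1.378 + 0.731 = 5.600
Sum of the distinct covariances = 4.862
σ²_total = 5.600 + 2 × 4.862 = 15.324
α = (k/(k−1))·(1 − Σσᵢ²/σ²_total) = (5/4)·(1 − 5.600/15.324) = 0.793

Cronbach's alpha = 0.793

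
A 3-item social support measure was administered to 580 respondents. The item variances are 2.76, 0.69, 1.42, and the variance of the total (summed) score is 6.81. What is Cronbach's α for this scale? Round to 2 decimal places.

ΣVar(i) = 2.76 + 0.69 + 1.42 = 4.87
α = (k/(k−1))·(1 − ΣVar(i)/σ²_total) = (3/2)·(1 − 4.87/6.81) = 0.43

Cronbach's α = 0.43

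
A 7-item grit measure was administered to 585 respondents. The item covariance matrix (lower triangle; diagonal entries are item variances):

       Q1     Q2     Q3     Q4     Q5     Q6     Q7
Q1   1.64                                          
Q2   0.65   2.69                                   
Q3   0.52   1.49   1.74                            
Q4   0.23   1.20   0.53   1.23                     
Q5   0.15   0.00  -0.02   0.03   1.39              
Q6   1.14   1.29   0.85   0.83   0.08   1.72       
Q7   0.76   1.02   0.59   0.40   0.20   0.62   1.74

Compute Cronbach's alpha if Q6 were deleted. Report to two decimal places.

α = 0.72

Remaining items: Q1, Q2, Q3, Q4, Q5, Q7 (k = 6).
sum of item variances = 1.64 + 2.69 + 1.74 + 1.23 + 1.39 + 1.74 = 10.43
Var(T) = 10.43 + 2 × 7.75 = 25.93
α (item deleted) = (6/5)·(1 − 10.43/25.93) = 0.72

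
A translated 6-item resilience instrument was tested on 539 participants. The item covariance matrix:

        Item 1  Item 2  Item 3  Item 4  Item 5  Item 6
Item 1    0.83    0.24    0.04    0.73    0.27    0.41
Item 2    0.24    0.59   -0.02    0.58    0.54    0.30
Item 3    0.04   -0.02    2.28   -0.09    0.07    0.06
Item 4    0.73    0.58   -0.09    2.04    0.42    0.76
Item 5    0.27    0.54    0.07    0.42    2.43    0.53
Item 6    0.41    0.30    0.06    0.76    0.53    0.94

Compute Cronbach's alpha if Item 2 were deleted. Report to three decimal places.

Cronbach's alpha = 0.536

Remaining items: Item 1, Item 3, Item 4, Item 5, Item 6 (k = 5).
Σσᵢ² = 0.83 + 2.28 + 2.04 + 2.43 + 0.94 = 8.52
Var(T) = 8.52 + 2 × 3.20 = 14.92
α (item deleted) = (5/4)·(1 − 8.52/14.92) = 0.536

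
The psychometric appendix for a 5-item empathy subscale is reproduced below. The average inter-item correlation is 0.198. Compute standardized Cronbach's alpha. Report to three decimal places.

standardized Cronbach's alpha = 0.552

Standardized α = k·r̄ / (1 + (k−1)·r̄) = 5 × 0.198 / (1 + 4 × 0.198)
  = 0.9900 / 1.7920 = 0.552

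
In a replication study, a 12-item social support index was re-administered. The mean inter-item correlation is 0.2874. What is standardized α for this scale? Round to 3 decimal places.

α = 0.829

Standardized α = k·r̄ / (1 + (k−1)·r̄) = 12 × 0.2874 / (1 + 11 × 0.2874)
  = 3.4488 / 4.1614 = 0.829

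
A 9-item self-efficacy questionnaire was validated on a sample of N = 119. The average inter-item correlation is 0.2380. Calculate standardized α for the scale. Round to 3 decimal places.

α = 0.738

Standardized α = k·r̄ / (1 + (k−1)·r̄) = 9 × 0.2380 / (1 + 8 × 0.2380)
  = 2.1420 / 2.9040 = 0.738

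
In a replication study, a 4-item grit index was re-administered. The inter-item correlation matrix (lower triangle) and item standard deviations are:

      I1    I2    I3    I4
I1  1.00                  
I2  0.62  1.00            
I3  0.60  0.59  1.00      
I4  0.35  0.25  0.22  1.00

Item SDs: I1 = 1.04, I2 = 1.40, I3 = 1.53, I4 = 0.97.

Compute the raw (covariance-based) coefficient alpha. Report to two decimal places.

Σσ²ᵢ = 1.04² + 1.40² + 1.53² + 0.97² = 6.3234
Covariances σ_ij = r_ij · s_i · s_j:
  σ(I1,I2) = 0.62 × 1.04 × 1.40 = 0.9027
  σ(I1,I3) = 0.60 × 1.04 × 1.53 = 0.9547
  σ(I1,I4) = 0.35 × 1.04 × 0.97 = 0.3531
  σ(I2,I3) = 0.59 × 1.40 × 1.53 = 1.2638
  σ(I2,I4) = 0.25 × 1.40 × 0.97 = 0.3395
  σ(I3,I4) = 0.22 × 1.53 × 0.97 = 0.3265
σ²_T = Σσ²ᵢ + 2·Σσ_ij = 6.3234 + 2 × 4.1403 = 14.6040
α = (4/3)·(1 − 6.3234/14.6040) = 0.76

α = 0.76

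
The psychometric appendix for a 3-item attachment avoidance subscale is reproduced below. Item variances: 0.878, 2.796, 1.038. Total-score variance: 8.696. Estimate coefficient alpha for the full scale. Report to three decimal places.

α = 0.687

sum of item variances = 0.878 + 2.796 + 1.038 = 4.712
α = (k/(k−1))·(1 − sum of item variances/σ²_total) = (3/2)·(1 − 4.712/8.696) = 0.687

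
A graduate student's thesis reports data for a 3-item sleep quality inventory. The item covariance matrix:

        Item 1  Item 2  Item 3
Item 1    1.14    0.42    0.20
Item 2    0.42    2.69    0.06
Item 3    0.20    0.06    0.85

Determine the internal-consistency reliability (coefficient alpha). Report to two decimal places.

coefficient alpha = 0.34

Σσ²ᵢ = 1.14 + 2.69 + 0.85 = 4.68
Sum of off-diagonal covariances = 0.68
σ²_T = 4.68 + 2 × 0.68 = 6.04
α = (k/(k−1))·(1 − Σσ²ᵢ/σ²_T) = (3/2)·(1 − 4.68/6.04) = 0.34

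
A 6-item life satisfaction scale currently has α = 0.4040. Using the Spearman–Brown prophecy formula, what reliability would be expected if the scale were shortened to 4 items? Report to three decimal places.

predicted reliability = 0.311

Length factor m = 4/6 = 0.6667
α' = m·α / (1 − (1−m)·α)
   = 4/6 × 0.4040 / (1 − (1 − 4/6) × 0.4040)
   = 0.2693 / 0.8653 = 0.311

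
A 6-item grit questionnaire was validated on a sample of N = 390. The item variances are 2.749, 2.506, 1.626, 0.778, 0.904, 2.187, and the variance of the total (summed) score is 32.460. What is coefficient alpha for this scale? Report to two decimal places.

Σσ²ᵢ = 2.749 + 2.506 + 1.626 + 0.778 + 0.904 + 2.187 = 10.750
α = (k/(k−1))·(1 − Σσ²ᵢ/total variance) = (6/5)·(1 − 10.750/32.460) = 0.80

α = 0.80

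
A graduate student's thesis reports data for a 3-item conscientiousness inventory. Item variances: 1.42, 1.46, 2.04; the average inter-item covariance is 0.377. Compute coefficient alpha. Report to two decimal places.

sum of item variances = 1.42 + 1.46 + 2.04 = 4.92
Sum of the 3 distinct covariances = 3 × 0.377 = 1.131
Var(T) = sum of item variances + 2·Σcov = 4.92 + 2 × 1.131 = 7.182
α = (3/2)·(1 − 4.92/7.182) = 0.47

α = 0.47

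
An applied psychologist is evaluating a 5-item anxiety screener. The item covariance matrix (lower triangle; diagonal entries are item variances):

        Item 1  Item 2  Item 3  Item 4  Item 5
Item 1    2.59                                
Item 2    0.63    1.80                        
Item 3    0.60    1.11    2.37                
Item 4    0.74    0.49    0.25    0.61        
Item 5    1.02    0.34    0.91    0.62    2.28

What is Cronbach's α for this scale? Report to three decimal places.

Cronbach's α = 0.727

Σσᵢ² = 2.59 + 1.80 + 2.37 + 0.61 + 2.28 = 9.65
Sum of off-diagonal covariances = 6.71
σ²_T = 9.65 + 2 × 6.71 = 23.07
α = (k/(k−1))·(1 − Σσᵢ²/σ²_T) = (5/4)·(1 − 9.65/23.07) = 0.727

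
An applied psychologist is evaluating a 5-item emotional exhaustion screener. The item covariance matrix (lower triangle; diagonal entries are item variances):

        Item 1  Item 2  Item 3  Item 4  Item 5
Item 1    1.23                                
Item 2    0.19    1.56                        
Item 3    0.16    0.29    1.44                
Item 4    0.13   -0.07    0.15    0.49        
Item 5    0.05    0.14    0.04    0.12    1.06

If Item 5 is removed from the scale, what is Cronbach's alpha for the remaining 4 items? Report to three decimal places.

Remaining items: Item 1, Item 2, Item 3, Item 4 (k = 4).
Σσ²ᵢ = 1.23 + 1.56 + 1.44 + 0.49 = 4.72
total variance = 4.72 + 2 × 0.85 = 6.42
α (item deleted) = (4/3)·(1 − 4.72/6.42) = 0.353

α = 0.353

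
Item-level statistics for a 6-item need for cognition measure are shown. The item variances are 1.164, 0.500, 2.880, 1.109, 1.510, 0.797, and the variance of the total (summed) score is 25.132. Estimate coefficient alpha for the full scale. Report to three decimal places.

Σσ²ᵢ = 1.164 + 0.500 + 2.880 + 1.109 + 1.510 + 0.797 = 7.960
α = (k/(k−1))·(1 − Σσ²ᵢ/Var(T)) = (6/5)·(1 − 7.960/25.132) = 0.820

α = 0.820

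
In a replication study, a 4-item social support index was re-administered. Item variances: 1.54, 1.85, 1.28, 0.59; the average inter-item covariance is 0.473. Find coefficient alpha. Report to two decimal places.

α = 0.69

Σσᵢ² = 1.54 + 1.85 + 1.28 + 0.59 = 5.26
Sum of the 6 distinct covariances = 6 × 0.473 = 2.838
Var(T) = Σσᵢ² + 2·Σcov = 5.26 + 2 × 2.838 = 10.936
α = (4/3)·(1 − 5.26/10.936) = 0.69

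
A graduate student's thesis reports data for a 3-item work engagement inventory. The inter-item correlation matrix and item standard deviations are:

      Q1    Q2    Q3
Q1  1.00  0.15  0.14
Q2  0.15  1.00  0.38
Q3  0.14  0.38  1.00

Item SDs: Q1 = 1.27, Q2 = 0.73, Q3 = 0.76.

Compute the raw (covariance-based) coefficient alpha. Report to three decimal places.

α = 0.394

Σσ²ᵢ = 1.27² + 0.73² + 0.76² = 2.7234
Covariances σ_ij = r_ij · s_i · s_j:
  σ(Q1,Q2) = 0.15 × 1.27 × 0.73 = 0.1391
  σ(Q1,Q3) = 0.14 × 1.27 × 0.76 = 0.1351
  σ(Q2,Q3) = 0.38 × 0.73 × 0.76 = 0.2108
σ²_T = Σσ²ᵢ + 2·Σσ_ij = 2.7234 + 2 × 0.4850 = 3.6934
α = (3/2)·(1 − 2.7234/3.6934) = 0.394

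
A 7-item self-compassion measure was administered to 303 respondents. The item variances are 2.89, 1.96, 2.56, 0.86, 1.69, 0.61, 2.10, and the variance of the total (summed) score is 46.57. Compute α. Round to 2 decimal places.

sum of item variances = 2.89 + 1.96 + 2.56 + 0.86 + 1.69 + 0.61 + 2.10 = 12.67
α = (k/(k−1))·(1 − sum of item variances/σ²_T) = (7/6)·(1 − 12.67/46.57) = 0.85

α = 0.85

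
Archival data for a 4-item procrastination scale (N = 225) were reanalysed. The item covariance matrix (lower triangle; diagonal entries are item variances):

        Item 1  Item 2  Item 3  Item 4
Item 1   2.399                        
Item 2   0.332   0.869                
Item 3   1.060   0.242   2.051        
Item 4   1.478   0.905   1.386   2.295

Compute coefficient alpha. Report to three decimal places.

Σσ²ᵢ = 2.399 + 0.869 + 2.051 + 2.295 = 7.614
Sum of off-diagonal covariances = 5.403
σ²_total = 7.614 + 2 × 5.403 = 18.420
α = (k/(k−1))·(1 − Σσ²ᵢ/σ²_total) = (4/3)·(1 − 7.614/18.420) = 0.782

α = 0.782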